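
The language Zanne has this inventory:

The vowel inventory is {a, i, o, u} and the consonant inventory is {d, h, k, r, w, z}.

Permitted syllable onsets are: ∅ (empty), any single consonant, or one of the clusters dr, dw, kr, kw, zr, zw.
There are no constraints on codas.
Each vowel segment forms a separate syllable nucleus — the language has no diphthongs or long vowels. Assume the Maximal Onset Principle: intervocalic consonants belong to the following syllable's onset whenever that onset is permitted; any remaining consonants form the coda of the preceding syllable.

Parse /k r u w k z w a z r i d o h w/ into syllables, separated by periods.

Nuclei (vowels): u, a, i, o → 4 syllables.
/u…a/ gap (V1→V2): /wkzw/; trying suffixes from longest down, /zw/ is the first permitted one, so coda /wk/ | onset /zw/.
/a…i/ gap (V2→V3): /zr/ — entire cluster is a permitted onset → onset /zr/, coda ∅.
/i…o/ gap (V3→V4): /d/ is a single consonant, so it becomes the next onset.

kruwk.zwa.zri.dohw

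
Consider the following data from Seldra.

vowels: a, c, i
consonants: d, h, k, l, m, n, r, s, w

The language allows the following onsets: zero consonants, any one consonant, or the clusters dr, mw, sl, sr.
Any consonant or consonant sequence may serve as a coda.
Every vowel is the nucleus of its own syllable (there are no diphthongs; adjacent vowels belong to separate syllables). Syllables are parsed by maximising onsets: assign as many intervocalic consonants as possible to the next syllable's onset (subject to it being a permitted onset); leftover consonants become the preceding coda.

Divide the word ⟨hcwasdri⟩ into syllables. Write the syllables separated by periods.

hc.was.dri

Nuclei (vowels): c, a, i → 3 syllables.
Between /c/ (V1) and /a/ (V2): /w/ is a single consonant, so it becomes the next onset.
Between /a/ (V2) and /i/ (V3): cluster /sdr/ — the longest permitted-onset suffix is /dr/; onset = /dr/, preceding coda = /s/.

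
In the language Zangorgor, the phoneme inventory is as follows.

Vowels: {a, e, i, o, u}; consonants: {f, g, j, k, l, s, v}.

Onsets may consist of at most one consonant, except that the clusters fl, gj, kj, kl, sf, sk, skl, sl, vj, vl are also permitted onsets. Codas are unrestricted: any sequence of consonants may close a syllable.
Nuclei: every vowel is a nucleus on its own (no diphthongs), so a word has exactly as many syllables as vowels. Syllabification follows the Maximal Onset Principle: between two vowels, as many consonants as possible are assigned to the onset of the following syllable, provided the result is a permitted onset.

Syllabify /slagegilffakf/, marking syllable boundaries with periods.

sla.ge.gilf.fakf

Nuclei (vowels): a, e, i, a → 4 syllables.
/a…e/ gap (V1→V2): /g/ is a single consonant, so it becomes the next onset.
/e…i/ gap (V2→V3): just /g/ — single C goes to the following onset.
/i…a/ gap (V3→V4): /lff/; trying suffixes from longest down, /f/ is the first permitted one, so coda /lf/ | onset /f/.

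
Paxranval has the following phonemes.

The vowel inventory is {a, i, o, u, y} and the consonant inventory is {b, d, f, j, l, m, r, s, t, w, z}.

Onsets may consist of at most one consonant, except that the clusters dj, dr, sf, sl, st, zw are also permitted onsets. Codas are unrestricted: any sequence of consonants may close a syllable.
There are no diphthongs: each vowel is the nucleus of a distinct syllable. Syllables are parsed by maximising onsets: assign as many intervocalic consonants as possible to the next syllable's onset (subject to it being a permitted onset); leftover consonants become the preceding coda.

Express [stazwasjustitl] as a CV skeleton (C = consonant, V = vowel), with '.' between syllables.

CCV.CCVC.CV.CCVCC

Vowels present: a, a, u, i; each is a nucleus, giving 4 syllables.
σ1/σ2 boundary: /zw/ is a licit onset in full, so it all attaches to the next syllable.
σ2/σ3 boundary: cluster /sj/ — the longest permitted-onset suffix is /j/; onset = /j/, preceding coda = /s/.
σ3/σ4 boundary: /st/ — entire cluster is a permitted onset → onset /st/, coda ∅.
Syllabification: sta.zwas.ju.stitl.
Mapping each syllable to C/V: /sta/ → CCV, /zwas/ → CCVC, /ju/ → CV, /stitl/ → CCVCC.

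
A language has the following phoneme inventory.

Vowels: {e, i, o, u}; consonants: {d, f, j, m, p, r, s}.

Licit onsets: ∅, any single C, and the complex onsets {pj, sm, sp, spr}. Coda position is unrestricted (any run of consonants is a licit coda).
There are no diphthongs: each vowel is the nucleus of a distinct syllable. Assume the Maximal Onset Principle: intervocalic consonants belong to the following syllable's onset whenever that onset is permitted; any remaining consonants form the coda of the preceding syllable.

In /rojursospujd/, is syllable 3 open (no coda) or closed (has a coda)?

open

Nuclei (vowels): o, u, o, u → 4 syllables.
/o…u/ gap (V1→V2): /j/ → onset of the next syllable (single consonants are always licit onsets).
/u…o/ gap (V2→V3): /rs/; trying suffixes from longest down, /s/ is the first permitted one, so coda /r/ | onset /s/.
/o…u/ gap (V3→V4): cluster /sp/ — /sp/ is itself a permitted onset, so the whole cluster goes right; preceding coda = ∅.
So the parse is ro.jur.so.spujd.
Syllable 3 is /so/; it ends in its nucleus with no coda, so it is open.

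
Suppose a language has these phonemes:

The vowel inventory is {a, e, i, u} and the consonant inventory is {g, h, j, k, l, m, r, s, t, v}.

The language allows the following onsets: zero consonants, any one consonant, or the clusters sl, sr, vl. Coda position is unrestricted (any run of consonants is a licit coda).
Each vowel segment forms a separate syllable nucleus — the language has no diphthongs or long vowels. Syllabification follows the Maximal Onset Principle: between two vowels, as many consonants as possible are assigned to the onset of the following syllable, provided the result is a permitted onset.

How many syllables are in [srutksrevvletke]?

4

The vowels are u, e, e, e — 4 nuclei, so 4 syllables.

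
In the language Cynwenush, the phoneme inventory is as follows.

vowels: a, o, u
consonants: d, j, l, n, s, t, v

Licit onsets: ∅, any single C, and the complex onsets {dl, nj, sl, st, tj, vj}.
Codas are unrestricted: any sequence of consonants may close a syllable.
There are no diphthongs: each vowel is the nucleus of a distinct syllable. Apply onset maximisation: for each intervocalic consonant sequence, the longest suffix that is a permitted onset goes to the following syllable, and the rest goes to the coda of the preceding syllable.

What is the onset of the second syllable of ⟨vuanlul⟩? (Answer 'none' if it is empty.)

Vowels present: u, a, u; each is a nucleus, giving 3 syllables.
Between /u/ (V1) and /a/ (V2): no consonants, so the boundary falls immediately after /u/.
Between /a/ (V2) and /u/ (V3): /nl/ splits as /n/ + /l/ (/l/ is the longest suffix that is a licit onset).
Syllabification: vu.an.lul.
Syllable 2 is /an/: onset ∅, nucleus /a/, coda /n/.

none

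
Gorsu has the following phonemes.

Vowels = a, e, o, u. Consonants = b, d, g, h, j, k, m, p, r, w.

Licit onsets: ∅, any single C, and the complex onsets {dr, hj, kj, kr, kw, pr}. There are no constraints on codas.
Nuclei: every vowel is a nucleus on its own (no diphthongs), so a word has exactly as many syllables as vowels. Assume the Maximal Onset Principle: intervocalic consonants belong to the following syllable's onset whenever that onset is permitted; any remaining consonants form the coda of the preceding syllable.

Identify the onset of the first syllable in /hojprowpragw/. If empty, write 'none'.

Vowels present: o, o, a; each is a nucleus, giving 3 syllables.
/o…o/ gap (V1→V2): /jpr/ splits as /j/ + /pr/ (/pr/ is the longest suffix that is a licit onset).
/o…a/ gap (V2→V3): /wpr/; trying suffixes from longest down, /pr/ is the first permitted one, so coda /w/ | onset /pr/.
Syllabification: hoj.prow.pragw.
Syllable 1 is /hoj/: onset /h/, nucleus /o/, coda /j/.

h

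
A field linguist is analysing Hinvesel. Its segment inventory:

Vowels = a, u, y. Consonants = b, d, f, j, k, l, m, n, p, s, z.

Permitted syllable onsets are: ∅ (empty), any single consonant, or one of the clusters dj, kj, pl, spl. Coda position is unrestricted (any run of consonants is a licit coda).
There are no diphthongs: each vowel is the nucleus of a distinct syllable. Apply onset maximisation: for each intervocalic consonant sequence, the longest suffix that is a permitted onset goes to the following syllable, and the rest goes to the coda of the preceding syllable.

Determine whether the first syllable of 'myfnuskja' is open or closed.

closed

Vowels present: y, u, a; each is a nucleus, giving 3 syllables.
Between /y/ (V1) and /u/ (V2): /fn/; trying suffixes from longest down, /n/ is the first permitted one, so coda /f/ | onset /n/.
Between /u/ (V2) and /a/ (V3): /skj/ — longest licit onset from the right is /kj/, leaving /s/ as coda.
Syllabification: myf.nus.kja.
Syllable 1 is /myf/ with coda /f/, so it is closed.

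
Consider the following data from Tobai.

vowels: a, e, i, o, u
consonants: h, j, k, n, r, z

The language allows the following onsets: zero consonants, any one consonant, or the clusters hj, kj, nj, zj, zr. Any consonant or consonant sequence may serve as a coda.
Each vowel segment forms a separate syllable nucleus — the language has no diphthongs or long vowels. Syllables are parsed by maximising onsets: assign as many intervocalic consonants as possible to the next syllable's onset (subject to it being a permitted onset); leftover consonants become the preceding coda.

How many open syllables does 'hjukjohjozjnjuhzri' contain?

Vowels present: u, o, o, u, i; each is a nucleus, giving 5 syllables.
V1 /u/ – V2 /o/: cluster /kj/ — /kj/ is itself a permitted onset, so the whole cluster goes right; preceding coda = ∅.
V2 /o/ – V3 /o/: cluster /hj/ — /hj/ is itself a permitted onset, so the whole cluster goes right; preceding coda = ∅.
V3 /o/ – V4 /u/: /zjnj/ splits as /zj/ + /nj/ (/nj/ is the longest suffix that is a licit onset).
V4 /u/ – V5 /i/: /hzr/ — longest licit onset from the right is /zr/, leaving /h/ as coda.
So the parse is hju.kjo.hjozj.njuh.zri.
Classifying each syllable: /hju/ (open), /kjo/ (open), /hjozj/ (closed), /njuh/ (closed), /zri/ (open).
Open syllables: 3.

3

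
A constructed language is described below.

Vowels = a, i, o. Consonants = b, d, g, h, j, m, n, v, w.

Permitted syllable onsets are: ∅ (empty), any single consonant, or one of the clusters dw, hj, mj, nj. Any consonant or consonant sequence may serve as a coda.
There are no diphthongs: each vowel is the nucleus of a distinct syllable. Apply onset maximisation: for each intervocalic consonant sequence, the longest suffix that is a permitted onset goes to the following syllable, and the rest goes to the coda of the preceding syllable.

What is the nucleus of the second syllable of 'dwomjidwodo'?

Vowels present: o, i, o, o; each is a nucleus, giving 4 syllables.
The second nucleus (vowel 2 from the left) is /i/.

i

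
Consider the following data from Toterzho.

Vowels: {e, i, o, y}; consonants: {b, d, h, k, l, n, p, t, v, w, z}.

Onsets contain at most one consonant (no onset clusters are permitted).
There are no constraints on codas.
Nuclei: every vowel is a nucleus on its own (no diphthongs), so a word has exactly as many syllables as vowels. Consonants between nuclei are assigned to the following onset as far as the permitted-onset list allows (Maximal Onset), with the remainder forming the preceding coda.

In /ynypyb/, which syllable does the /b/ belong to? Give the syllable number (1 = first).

3

Nuclei (vowels): y, y, y → 3 syllables.
V1 /y/ – V2 /y/: /n/ is a single consonant, so it becomes the next onset.
V2 /y/ – V3 /y/: just /p/ — single C goes to the following onset.
Syllabification: y.ny.pyb.
The /b/ is in the coda of syllable 3 (/pyb/).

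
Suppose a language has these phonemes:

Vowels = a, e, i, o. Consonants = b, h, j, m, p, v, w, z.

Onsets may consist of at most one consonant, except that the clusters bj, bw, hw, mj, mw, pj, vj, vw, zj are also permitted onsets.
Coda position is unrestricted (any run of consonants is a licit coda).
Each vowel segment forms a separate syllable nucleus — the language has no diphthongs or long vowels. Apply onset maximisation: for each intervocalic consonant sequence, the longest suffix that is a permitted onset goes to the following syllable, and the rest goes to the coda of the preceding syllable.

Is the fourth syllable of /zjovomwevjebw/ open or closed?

The vowels are o, o, e, e — 4 nuclei, so 4 syllables.
/o…o/ gap (V1→V2): /v/ → onset of the next syllable (single consonants are always licit onsets).
/o…e/ gap (V2→V3): /mw/ is a licit onset in full, so it all attaches to the next syllable.
/e…e/ gap (V3→V4): /vj/ is a licit onset in full, so it all attaches to the next syllable.
So the parse is zjo.vo.mwe.vjebw.
Syllable 4 is /vjebw/ with coda /bw/, so it is closed.

closed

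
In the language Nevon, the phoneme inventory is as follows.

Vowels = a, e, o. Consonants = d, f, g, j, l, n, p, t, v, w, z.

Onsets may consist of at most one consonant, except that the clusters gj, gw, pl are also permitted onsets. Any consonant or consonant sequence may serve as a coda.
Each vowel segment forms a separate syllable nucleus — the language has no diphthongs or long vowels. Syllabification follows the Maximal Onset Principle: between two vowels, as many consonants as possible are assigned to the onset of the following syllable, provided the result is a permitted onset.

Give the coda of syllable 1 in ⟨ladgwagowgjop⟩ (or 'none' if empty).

d

Vowels present: a, a, o, o; each is a nucleus, giving 4 syllables.
/a…a/ gap (V1→V2): cluster /dgw/ — the longest permitted-onset suffix is /gw/; onset = /gw/, preceding coda = /d/.
/a…o/ gap (V2→V3): just /g/ — single C goes to the following onset.
/o…o/ gap (V3→V4): /wgj/; trying suffixes from longest down, /gj/ is the first permitted one, so coda /w/ | onset /gj/.
Result: lad.gwa.gow.gjop.
Syllable 1 is /lad/: onset /l/, nucleus /a/, coda /d/.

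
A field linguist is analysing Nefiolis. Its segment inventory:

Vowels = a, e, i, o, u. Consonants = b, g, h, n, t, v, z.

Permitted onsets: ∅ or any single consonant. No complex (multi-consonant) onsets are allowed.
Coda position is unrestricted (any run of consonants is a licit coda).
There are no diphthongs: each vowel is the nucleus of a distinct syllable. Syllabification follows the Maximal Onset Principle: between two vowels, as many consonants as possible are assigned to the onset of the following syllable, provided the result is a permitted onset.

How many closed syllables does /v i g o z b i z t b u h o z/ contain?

3

Vowels present: i, o, i, u, o; each is a nucleus, giving 5 syllables.
Between /i/ (V1) and /o/ (V2): /g/ → onset of the next syllable (single consonants are always licit onsets).
Between /o/ (V2) and /i/ (V3): /zb/; trying suffixes from longest down, /b/ is the first permitted one, so coda /z/ | onset /b/.
Between /i/ (V3) and /u/ (V4): /ztb/ splits as /zt/ + /b/ (/b/ is the longest suffix that is a licit onset).
Between /u/ (V4) and /o/ (V5): just /h/ — single C goes to the following onset.
Result: vi.goz.bizt.bu.hoz.
Classifying each syllable: /vi/ (open), /goz/ (closed), /bizt/ (closed), /bu/ (open), /hoz/ (closed).
Closed syllables: 3.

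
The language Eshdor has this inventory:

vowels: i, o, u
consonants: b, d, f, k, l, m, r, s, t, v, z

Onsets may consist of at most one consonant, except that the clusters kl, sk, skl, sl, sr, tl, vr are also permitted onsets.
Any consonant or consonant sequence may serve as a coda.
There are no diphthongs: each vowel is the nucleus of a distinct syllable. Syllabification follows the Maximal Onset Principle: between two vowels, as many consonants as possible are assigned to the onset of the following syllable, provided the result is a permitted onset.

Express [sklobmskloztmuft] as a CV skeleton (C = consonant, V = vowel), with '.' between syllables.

Nuclei (vowels): o, o, u → 3 syllables.
Between /o/ (V1) and /o/ (V2): cluster /bmskl/ — the longest permitted-onset suffix is /skl/; onset = /skl/, preceding coda = /bm/.
Between /o/ (V2) and /u/ (V3): /ztm/; trying suffixes from longest down, /m/ is the first permitted one, so coda /zt/ | onset /m/.
Result: sklobm.sklozt.muft.
Mapping each syllable to C/V: /sklobm/ → CCCVCC, /sklozt/ → CCCVCC, /muft/ → CVCC.

CCCVCC.CCCVCC.CVCC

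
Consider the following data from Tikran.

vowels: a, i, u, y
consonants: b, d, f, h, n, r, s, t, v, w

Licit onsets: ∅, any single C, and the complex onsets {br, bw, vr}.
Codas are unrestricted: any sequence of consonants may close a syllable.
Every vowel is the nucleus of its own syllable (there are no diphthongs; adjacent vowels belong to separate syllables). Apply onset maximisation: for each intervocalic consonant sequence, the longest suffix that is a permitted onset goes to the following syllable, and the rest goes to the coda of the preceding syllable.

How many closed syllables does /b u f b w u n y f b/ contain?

2

Vowels present: u, u, y; each is a nucleus, giving 3 syllables.
/u…u/ gap (V1→V2): /fbw/; trying suffixes from longest down, /bw/ is the first permitted one, so coda /f/ | onset /bw/.
/u…y/ gap (V2→V3): just /n/ — single C goes to the following onset.
Syllabification: buf.bwu.nyfb.
Classifying each syllable: /buf/ (closed), /bwu/ (open), /nyfb/ (closed).
Closed syllables: 2.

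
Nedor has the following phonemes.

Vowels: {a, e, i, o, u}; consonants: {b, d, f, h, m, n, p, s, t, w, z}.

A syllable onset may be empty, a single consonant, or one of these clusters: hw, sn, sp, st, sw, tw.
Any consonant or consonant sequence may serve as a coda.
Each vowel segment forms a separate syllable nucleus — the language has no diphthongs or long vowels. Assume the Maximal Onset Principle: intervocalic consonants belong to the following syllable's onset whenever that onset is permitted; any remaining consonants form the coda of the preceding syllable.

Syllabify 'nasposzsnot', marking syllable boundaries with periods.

na.sposz.snot

The vowels are a, o, o — 3 nuclei, so 3 syllables.
/a…o/ gap (V1→V2): /sp/ — entire cluster is a permitted onset → onset /sp/, coda ∅.
/o…o/ gap (V2→V3): /szsn/; trying suffixes from longest down, /sn/ is the first permitted one, so coda /sz/ | onset /sn/.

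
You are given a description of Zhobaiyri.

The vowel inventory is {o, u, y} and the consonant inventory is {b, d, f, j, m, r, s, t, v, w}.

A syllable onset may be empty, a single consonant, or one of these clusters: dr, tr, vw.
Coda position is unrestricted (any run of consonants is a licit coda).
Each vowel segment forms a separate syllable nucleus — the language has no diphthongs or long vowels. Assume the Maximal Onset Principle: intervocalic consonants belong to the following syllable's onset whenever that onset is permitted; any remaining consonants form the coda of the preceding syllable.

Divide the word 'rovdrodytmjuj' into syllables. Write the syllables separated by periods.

Nuclei (vowels): o, o, y, u → 4 syllables.
V1 /o/ – V2 /o/: cluster /vdr/ — the longest permitted-onset suffix is /dr/; onset = /dr/, preceding coda = /v/.
V2 /o/ – V3 /y/: just /d/ — single C goes to the following onset.
V3 /y/ – V4 /u/: cluster /tmj/ — the longest permitted-onset suffix is /j/; onset = /j/, preceding coda = /tm/.

rov.dro.dytm.juj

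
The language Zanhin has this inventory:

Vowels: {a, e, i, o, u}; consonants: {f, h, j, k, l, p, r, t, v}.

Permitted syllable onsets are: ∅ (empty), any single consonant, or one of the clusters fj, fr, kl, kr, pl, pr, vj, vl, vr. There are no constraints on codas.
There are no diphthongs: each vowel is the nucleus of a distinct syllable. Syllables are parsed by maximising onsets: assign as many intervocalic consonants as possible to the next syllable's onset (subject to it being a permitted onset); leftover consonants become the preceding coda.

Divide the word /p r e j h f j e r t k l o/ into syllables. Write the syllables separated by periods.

The vowels are e, e, o — 3 nuclei, so 3 syllables.
/e…e/ gap (V1→V2): /jhfj/; trying suffixes from longest down, /fj/ is the first permitted one, so coda /jh/ | onset /fj/.
/e…o/ gap (V2→V3): /rtkl/ splits as /rt/ + /kl/ (/kl/ is the longest suffix that is a licit onset).

prejh.fjert.klo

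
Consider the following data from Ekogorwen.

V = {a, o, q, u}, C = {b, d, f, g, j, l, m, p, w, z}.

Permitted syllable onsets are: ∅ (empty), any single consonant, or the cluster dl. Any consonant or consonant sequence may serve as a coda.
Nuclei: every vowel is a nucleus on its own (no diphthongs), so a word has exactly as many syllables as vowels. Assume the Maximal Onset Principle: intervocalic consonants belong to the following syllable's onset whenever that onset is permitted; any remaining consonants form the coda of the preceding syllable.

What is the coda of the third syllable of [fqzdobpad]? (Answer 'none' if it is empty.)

d

The vowels are q, o, a — 3 nuclei, so 3 syllables.
Between /q/ (V1) and /o/ (V2): /zd/ splits as /z/ + /d/ (/d/ is the longest suffix that is a licit onset).
Between /o/ (V2) and /a/ (V3): cluster /bp/ — the longest permitted-onset suffix is /p/; onset = /p/, preceding coda = /b/.
So the parse is fqz.dob.pad.
Syllable 3 is /pad/: onset /p/, nucleus /a/, coda /d/.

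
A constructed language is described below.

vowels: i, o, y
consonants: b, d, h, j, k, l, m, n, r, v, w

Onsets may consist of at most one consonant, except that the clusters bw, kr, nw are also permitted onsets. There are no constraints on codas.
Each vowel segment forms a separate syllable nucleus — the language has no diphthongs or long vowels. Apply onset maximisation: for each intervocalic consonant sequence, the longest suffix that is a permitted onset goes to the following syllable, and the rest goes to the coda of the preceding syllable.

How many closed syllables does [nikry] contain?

0

Nuclei (vowels): i, y → 2 syllables.
/i…y/ gap (V1→V2): /kr/ is a licit onset in full, so it all attaches to the next syllable.
Result: ni.kry.
Classifying each syllable: /ni/ (open), /kry/ (open).
Closed syllables: 0.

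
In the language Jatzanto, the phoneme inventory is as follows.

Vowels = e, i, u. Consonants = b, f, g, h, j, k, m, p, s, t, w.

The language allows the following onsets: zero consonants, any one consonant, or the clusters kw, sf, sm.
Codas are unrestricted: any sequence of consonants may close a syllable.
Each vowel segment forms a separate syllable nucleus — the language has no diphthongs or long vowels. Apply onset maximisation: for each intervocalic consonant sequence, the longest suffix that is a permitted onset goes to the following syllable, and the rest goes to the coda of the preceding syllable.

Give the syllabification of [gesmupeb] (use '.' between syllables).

The vowels are e, u, e — 3 nuclei, so 3 syllables.
V1 /e/ – V2 /u/: cluster /sm/ — /sm/ is itself a permitted onset, so the whole cluster goes right; preceding coda = ∅.
V2 /u/ – V3 /e/: just /p/ — single C goes to the following onset.

ge.smu.peb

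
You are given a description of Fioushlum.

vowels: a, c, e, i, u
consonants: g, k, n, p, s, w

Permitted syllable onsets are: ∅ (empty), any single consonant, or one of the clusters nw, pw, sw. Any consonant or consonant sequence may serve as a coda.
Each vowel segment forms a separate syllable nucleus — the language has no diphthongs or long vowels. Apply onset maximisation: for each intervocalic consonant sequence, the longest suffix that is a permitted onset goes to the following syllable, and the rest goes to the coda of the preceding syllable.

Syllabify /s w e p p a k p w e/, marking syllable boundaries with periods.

Nuclei (vowels): e, a, e → 3 syllables.
Between /e/ (V1) and /a/ (V2): cluster /pp/ — the longest permitted-onset suffix is /p/; onset = /p/, preceding coda = /p/.
Between /a/ (V2) and /e/ (V3): /kpw/; trying suffixes from longest down, /pw/ is the first permitted one, so coda /k/ | onset /pw/.

swep.pak.pwe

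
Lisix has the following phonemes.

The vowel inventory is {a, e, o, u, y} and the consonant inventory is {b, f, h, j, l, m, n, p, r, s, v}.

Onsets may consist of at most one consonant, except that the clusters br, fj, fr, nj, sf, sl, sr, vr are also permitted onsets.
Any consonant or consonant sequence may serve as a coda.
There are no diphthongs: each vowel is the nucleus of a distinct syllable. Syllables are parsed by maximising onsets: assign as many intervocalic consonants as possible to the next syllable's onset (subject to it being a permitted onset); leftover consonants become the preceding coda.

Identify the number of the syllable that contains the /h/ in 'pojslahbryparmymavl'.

2

Nuclei (vowels): o, a, y, a, y, a → 6 syllables.
V1 /o/ – V2 /a/: /jsl/; trying suffixes from longest down, /sl/ is the first permitted one, so coda /j/ | onset /sl/.
V2 /a/ – V3 /y/: /hbr/ splits as /h/ + /br/ (/br/ is the longest suffix that is a licit onset).
V3 /y/ – V4 /a/: just /p/ — single C goes to the following onset.
V4 /a/ – V5 /y/: /rm/ splits as /r/ + /m/ (/m/ is the longest suffix that is a licit onset).
V5 /y/ – V6 /a/: /m/ → onset of the next syllable (single consonants are always licit onsets).
Syllabification: poj.slah.bry.par.my.mavl.
The /h/ is in the coda of syllable 2 (/slah/).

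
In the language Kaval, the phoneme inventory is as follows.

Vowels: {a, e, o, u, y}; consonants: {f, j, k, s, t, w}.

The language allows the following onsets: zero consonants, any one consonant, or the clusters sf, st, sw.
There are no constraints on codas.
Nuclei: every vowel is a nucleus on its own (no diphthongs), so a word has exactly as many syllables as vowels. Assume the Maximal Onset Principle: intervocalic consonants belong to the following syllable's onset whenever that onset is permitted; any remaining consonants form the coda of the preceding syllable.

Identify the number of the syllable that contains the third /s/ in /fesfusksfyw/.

3

Vowels present: e, u, y; each is a nucleus, giving 3 syllables.
Between /e/ (V1) and /u/ (V2): /sf/ — entire cluster is a permitted onset → onset /sf/, coda ∅.
Between /u/ (V2) and /y/ (V3): cluster /sksf/ — the longest permitted-onset suffix is /sf/; onset = /sf/, preceding coda = /sk/.
Result: fe.sfusk.sfyw.
The third /s/ is in the onset of syllable 3 (/sfyw/).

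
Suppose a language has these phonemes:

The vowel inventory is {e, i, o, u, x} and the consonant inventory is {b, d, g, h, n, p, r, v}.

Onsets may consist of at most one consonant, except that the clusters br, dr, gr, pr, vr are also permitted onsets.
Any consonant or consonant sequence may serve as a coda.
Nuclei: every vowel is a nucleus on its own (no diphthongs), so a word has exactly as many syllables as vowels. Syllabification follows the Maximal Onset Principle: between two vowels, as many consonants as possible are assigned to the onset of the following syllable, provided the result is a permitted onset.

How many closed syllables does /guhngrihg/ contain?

2

Nuclei (vowels): u, i → 2 syllables.
/u…i/ gap (V1→V2): /hngr/; trying suffixes from longest down, /gr/ is the first permitted one, so coda /hn/ | onset /gr/.
So the parse is guhn.grihg.
Classifying each syllable: /guhn/ (closed), /grihg/ (closed).
Closed syllables: 2.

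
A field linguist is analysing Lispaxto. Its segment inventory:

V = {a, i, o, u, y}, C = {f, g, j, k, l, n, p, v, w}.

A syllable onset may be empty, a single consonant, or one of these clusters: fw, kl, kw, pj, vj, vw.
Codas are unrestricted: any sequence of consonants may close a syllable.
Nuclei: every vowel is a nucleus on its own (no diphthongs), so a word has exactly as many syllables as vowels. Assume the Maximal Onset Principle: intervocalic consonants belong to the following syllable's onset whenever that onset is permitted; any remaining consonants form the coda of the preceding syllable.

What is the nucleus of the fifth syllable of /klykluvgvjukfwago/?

o

Nuclei (vowels): y, u, u, a, o → 5 syllables.
The fifth nucleus (vowel 5 from the left) is /o/.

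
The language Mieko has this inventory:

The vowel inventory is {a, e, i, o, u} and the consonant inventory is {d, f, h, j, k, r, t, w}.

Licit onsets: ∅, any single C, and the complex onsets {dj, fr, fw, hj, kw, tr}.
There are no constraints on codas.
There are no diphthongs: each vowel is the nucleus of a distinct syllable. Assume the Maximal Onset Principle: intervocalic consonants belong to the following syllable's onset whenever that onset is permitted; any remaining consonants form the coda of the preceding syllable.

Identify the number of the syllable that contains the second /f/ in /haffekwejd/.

The vowels are a, e, e — 3 nuclei, so 3 syllables.
/a…e/ gap (V1→V2): cluster /ff/ — the longest permitted-onset suffix is /f/; onset = /f/, preceding coda = /f/.
/e…e/ gap (V2→V3): /kw/ — entire cluster is a permitted onset → onset /kw/, coda ∅.
So the parse is haf.fe.kwejd.
The second /f/ is in the onset of syllable 2 (/fe/).

2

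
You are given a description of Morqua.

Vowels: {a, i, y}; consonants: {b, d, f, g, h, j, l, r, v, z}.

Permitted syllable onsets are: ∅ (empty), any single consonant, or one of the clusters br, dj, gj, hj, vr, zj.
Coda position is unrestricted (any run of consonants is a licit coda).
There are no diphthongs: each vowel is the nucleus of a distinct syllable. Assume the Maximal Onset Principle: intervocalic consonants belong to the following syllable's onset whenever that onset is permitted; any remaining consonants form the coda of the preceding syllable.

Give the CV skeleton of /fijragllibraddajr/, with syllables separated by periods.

CVC.CVCC.CV.CCVC.CVCC

Vowels present: i, a, i, a, a; each is a nucleus, giving 5 syllables.
/i…a/ gap (V1→V2): cluster /jr/ — the longest permitted-onset suffix is /r/; onset = /r/, preceding coda = /j/.
/a…i/ gap (V2→V3): /gll/; trying suffixes from longest down, /l/ is the first permitted one, so coda /gl/ | onset /l/.
/i…a/ gap (V3→V4): /br/ is a licit onset in full, so it all attaches to the next syllable.
/a…a/ gap (V4→V5): cluster /dd/ — the longest permitted-onset suffix is /d/; onset = /d/, preceding coda = /d/.
Syllabification: fij.ragl.li.brad.dajr.
Mapping each syllable to C/V: /fij/ → CVC, /ragl/ → CVCC, /li/ → CV, /brad/ → CCVC, /dajr/ → CVCC.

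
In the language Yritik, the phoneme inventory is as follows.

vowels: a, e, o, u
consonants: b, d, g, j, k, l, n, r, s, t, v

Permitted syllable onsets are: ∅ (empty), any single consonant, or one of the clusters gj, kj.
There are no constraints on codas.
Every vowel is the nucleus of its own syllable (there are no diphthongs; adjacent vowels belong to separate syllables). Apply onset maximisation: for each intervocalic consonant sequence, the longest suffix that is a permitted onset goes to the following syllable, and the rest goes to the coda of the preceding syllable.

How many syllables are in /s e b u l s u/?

3

Vowels present: e, u, u; each is a nucleus, giving 3 syllables.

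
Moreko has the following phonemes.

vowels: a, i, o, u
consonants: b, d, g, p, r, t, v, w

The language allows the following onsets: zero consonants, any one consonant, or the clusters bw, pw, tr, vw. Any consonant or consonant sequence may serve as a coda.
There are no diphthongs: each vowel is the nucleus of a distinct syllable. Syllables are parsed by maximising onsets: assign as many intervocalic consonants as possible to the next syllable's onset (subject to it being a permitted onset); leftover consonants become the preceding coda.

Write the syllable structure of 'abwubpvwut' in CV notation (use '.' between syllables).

V.CCVCC.CCVC

Vowels present: a, u, u; each is a nucleus, giving 3 syllables.
σ1/σ2 boundary: cluster /bw/ — /bw/ is itself a permitted onset, so the whole cluster goes right; preceding coda = ∅.
σ2/σ3 boundary: cluster /bpvw/ — the longest permitted-onset suffix is /vw/; onset = /vw/, preceding coda = /bp/.
Syllabification: a.bwubp.vwut.
Mapping each syllable to C/V: /a/ → V, /bwubp/ → CCVCC, /vwut/ → CCVC.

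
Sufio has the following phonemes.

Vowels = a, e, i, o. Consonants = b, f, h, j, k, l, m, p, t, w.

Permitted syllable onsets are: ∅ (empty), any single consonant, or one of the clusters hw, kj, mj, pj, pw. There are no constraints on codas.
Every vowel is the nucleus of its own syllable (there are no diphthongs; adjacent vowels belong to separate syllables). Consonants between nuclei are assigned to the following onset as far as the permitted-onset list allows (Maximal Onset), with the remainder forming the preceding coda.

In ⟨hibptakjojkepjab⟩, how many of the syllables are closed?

The vowels are i, a, o, e, a — 5 nuclei, so 5 syllables.
σ1/σ2 boundary: /bpt/ splits as /bp/ + /t/ (/t/ is the longest suffix that is a licit onset).
σ2/σ3 boundary: /kj/ — entire cluster is a permitted onset → onset /kj/, coda ∅.
σ3/σ4 boundary: cluster /jk/ — the longest permitted-onset suffix is /k/; onset = /k/, preceding coda = /j/.
σ4/σ5 boundary: /pj/ — entire cluster is a permitted onset → onset /pj/, coda ∅.
Putting it together: hibp.ta.kjoj.ke.pjab.
Classifying each syllable: /hibp/ (closed), /ta/ (open), /kjoj/ (closed), /ke/ (open), /pjab/ (closed).
Closed syllables: 3.

3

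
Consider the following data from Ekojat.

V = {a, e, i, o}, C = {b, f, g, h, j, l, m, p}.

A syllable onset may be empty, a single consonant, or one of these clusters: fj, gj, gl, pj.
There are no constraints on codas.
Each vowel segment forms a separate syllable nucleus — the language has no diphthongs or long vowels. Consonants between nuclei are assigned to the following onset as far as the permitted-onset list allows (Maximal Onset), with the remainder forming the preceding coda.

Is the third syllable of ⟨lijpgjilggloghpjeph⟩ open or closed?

Nuclei (vowels): i, i, o, e → 4 syllables.
σ1/σ2 boundary: /jpgj/ — longest licit onset from the right is /gj/, leaving /jp/ as coda.
σ2/σ3 boundary: /lggl/ — longest licit onset from the right is /gl/, leaving /lg/ as coda.
σ3/σ4 boundary: /ghpj/; trying suffixes from longest down, /pj/ is the first permitted one, so coda /gh/ | onset /pj/.
Syllabification: lijp.gjilg.glogh.pjeph.
Syllable 3 is /glogh/ with coda /gh/, so it is closed.

closed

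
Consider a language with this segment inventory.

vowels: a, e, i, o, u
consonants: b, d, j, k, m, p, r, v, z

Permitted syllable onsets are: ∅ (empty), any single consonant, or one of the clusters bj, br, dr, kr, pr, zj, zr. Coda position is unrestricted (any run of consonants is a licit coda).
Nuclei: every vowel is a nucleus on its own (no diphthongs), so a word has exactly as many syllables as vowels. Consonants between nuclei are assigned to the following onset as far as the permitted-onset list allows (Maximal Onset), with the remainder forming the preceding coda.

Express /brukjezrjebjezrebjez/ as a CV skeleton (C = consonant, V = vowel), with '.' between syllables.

CCVC.CVCC.CV.CCV.CCV.CCVC

The vowels are u, e, e, e, e, e — 6 nuclei, so 6 syllables.
σ1/σ2 boundary: /kj/; trying suffixes from longest down, /j/ is the first permitted one, so coda /k/ | onset /j/.
σ2/σ3 boundary: /zrj/ — longest licit onset from the right is /j/, leaving /zr/ as coda.
σ3/σ4 boundary: cluster /bj/ — /bj/ is itself a permitted onset, so the whole cluster goes right; preceding coda = ∅.
σ4/σ5 boundary: /zr/ — entire cluster is a permitted onset → onset /zr/, coda ∅.
σ5/σ6 boundary: /bj/ is a licit onset in full, so it all attaches to the next syllable.
So the parse is bruk.jezr.je.bje.zre.bjez.
Mapping each syllable to C/V: /bruk/ → CCVC, /jezr/ → CVCC, /je/ → CV, /bje/ → CCV, /zre/ → CCV, /bjez/ → CCVC.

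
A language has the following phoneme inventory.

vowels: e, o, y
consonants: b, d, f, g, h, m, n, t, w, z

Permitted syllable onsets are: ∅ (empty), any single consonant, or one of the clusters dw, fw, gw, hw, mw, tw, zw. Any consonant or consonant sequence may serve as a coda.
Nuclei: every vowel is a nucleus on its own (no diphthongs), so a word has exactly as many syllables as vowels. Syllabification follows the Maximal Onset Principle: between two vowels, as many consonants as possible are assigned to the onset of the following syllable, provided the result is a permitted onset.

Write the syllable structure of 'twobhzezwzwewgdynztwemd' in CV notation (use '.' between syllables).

Vowels present: o, e, e, y, e; each is a nucleus, giving 5 syllables.
V1 /o/ – V2 /e/: /bhz/ — longest licit onset from the right is /z/, leaving /bh/ as coda.
V2 /e/ – V3 /e/: /zwzw/ splits as /zw/ + /zw/ (/zw/ is the longest suffix that is a licit onset).
V3 /e/ – V4 /y/: /wgd/ — longest licit onset from the right is /d/, leaving /wg/ as coda.
V4 /y/ – V5 /e/: /nztw/; trying suffixes from longest down, /tw/ is the first permitted one, so coda /nz/ | onset /tw/.
So the parse is twobh.zezw.zwewg.dynz.twemd.
Mapping each syllable to C/V: /twobh/ → CCVCC, /zezw/ → CVCC, /zwewg/ → CCVCC, /dynz/ → CVCC, /twemd/ → CCVCC.

CCVCC.CVCC.CCVCC.CVCC.CCVCC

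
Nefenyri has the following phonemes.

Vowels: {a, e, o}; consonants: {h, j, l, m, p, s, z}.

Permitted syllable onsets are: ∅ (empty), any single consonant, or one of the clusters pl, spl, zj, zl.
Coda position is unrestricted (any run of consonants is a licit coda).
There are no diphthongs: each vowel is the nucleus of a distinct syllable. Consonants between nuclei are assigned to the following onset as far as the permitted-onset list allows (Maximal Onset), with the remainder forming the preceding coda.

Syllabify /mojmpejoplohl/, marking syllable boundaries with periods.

mojm.pe.jo.plohl

The vowels are o, e, o, o — 4 nuclei, so 4 syllables.
Between /o/ (V1) and /e/ (V2): /jmp/; trying suffixes from longest down, /p/ is the first permitted one, so coda /jm/ | onset /p/.
Between /e/ (V2) and /o/ (V3): just /j/ — single C goes to the following onset.
Between /o/ (V3) and /o/ (V4): cluster /pl/ — /pl/ is itself a permitted onset, so the whole cluster goes right; preceding coda = ∅.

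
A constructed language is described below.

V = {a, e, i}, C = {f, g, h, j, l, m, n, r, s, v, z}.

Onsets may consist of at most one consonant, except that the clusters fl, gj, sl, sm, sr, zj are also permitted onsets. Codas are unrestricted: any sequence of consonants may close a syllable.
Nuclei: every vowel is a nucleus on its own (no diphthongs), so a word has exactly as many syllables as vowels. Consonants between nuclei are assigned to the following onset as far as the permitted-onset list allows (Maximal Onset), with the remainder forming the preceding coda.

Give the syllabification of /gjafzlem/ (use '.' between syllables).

gjafz.lem

Vowels present: a, e; each is a nucleus, giving 2 syllables.
Between /a/ (V1) and /e/ (V2): /fzl/ splits as /fz/ + /l/ (/l/ is the longest suffix that is a licit onset).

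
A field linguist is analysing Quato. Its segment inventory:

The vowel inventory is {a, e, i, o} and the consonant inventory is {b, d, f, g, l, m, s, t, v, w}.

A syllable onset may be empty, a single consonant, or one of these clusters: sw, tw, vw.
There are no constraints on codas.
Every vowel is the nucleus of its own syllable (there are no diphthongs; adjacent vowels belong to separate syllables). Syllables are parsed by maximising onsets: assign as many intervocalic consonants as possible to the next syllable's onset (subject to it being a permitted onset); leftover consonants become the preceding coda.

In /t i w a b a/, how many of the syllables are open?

Vowels present: i, a, a; each is a nucleus, giving 3 syllables.
/i…a/ gap (V1→V2): /w/ is a single consonant, so it becomes the next onset.
/a…a/ gap (V2→V3): /b/ is a single consonant, so it becomes the next onset.
Result: ti.wa.ba.
Classifying each syllable: /ti/ (open), /wa/ (open), /ba/ (open).
Open syllables: 3.

3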